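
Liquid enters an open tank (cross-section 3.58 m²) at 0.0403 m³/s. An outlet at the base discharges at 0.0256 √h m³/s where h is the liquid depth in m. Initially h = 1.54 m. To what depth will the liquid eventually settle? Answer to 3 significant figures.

2.48 m

Unsteady balance on liquid volume: A dh/dt = Q_in − 0.0256 √h. At steady state dh/dt = 0:
Q_in = 0.0256 √h_ss ⇒ √h_ss = 0.0403/0.0256 = 1.5742.
h_ss = 1.5742² = 2.4782 m. (Since h₀ = 1.54 m < h_ss, the level will rise toward this value.)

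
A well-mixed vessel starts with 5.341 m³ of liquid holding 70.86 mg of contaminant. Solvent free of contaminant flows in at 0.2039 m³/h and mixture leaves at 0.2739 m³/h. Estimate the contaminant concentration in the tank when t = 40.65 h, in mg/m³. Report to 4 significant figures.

Total volume: dV/dt = Q_in − Q_out = -0.0700000 m³/h, so V(t) = 5.341 − 0.0700000 t and V(40.65) = 2.49550 m³.
Solute balance: dm/dt = 0 − Q_out C = −Q_out m/V(t).
dm/m = −Q_out dt/(V₀ − 0.0700000 t); integrating gives ln(m/m₀) = −(Q_out/(Q_in−Q_out)) ln(V/V₀).
m = m₀ (V₀/V)^(Q_out/(Q_in−Q_out)) = 70.86 × (5.341/2.49550)^(-3.91286) = 3.60860 mg.
C = m/V = 3.60860/2.49550 = 1.44604 mg/m³.

1.446 mg/m³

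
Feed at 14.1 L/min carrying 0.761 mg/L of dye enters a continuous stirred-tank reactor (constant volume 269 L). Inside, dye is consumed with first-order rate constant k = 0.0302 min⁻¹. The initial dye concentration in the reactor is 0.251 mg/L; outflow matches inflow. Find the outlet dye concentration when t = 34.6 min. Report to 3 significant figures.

0.470 mg/L

Accumulation = in − out − consumed: V dC/dt = Q C_in − Q C − k V C.
This is linear with rate a = Q/V + k = 0.082616 min⁻¹.
C_ss = Q C_in/(Q + kV) = 0.48282 mg/L; C(t) = C_ss + (C₀ − C_ss) e^(−a t).
C(34.6) = 0.48282 + (-0.23182)·e^(−0.082616·34.6) = 0.48282 + (-0.23182)·0.057353 = 0.46952 mg/L.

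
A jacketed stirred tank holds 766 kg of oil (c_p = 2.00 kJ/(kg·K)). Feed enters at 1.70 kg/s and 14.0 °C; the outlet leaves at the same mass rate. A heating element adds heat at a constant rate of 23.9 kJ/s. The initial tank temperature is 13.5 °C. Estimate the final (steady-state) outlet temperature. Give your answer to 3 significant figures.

M c_p dT/dt = ṁ c_p (T_in − T) + Q̇.
At steady state dT/dt = 0 ⇒ T_ss = T_in + Q̇/(ṁ c_p) = 14.0 + 23.9/(1.70·2.00) = 21.029 °C.

21.0 °C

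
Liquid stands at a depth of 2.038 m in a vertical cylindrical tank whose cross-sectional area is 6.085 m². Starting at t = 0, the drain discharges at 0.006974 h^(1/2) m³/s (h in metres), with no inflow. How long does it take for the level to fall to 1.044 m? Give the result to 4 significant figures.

With no inflow, A dh/dt = −0.006974 √h.
This is separable: 2 d(√h)/dt = −0.006974/A, so √h = √h₀ − (0.006974/(2A)) t.
t = 2A(√h₀ − √h)/0.006974 = 2·6.085·(√2.038 − √1.044)/0.006974
  = 12.1700 × (1.42759 − 1.02176) / 0.006974 = 708.181 s.

708.2 s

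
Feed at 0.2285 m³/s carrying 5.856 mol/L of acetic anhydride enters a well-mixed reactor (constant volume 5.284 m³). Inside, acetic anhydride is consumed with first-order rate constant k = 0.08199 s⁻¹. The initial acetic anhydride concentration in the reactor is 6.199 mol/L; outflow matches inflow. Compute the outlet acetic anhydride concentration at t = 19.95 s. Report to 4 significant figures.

2.366 mol/L

Species balance: V dC/dt = Q C_in − Q C − k V C.
This is linear with rate a = Q/V + k = 0.125234 s⁻¹.
C_ss = Q C_in/(Q + kV) = 2.02210 mol/L; C(t) = C_ss + (C₀ − C_ss) e^(−a t).
C(19.95) = 2.02210 + (4.17690)·e^(−0.125234·19.95) = 2.02210 + (4.17690)·0.0822153 = 2.36551 mol/L.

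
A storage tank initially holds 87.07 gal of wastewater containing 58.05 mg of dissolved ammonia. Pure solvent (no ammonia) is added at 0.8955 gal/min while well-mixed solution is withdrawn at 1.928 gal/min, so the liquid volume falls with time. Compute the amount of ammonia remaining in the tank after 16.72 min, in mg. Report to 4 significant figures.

Let m(t) be the amount of ammonia. Volume: V(t) = V₀ + (Q_in − Q_out) t = 87.07 − 1.03250 t; V(16.72) = 69.8066 gal.
No ammonia enters, so dm/dt = −Q_out · (m/V).
dm/m = −Q_out dt/(V₀ − 1.03250 t); integrating gives ln(m/m₀) = −(Q_out/(Q_in−Q_out)) ln(V/V₀).
m = m₀ (V₀/V)^(Q_out/(Q_in−Q_out)) = 58.05 × (87.07/69.8066)^(-1.86731) = 38.4231 mg.

38.42 mg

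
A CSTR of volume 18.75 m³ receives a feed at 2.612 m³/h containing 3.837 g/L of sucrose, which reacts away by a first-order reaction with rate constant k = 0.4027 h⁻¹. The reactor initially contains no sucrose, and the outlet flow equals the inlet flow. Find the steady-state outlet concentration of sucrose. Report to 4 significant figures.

0.9862 g/L

V dC/dt = Q(C_in − C) − k V C.
At steady state: 0 = Q C_in − (Q + kV) C_ss, so C_ss = Q C_in/(Q + kV).
C_ss = 2.612·3.837/(2.612 + 0.4027·18.75) = 10.0222/10.1626 = 0.986187 g/L.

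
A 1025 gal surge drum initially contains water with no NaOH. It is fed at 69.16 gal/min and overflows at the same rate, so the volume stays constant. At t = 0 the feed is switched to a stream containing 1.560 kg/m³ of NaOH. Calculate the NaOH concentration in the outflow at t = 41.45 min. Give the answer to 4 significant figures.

1.465 kg/m³

Mass balance on the solute (V constant): V dC/dt = Q(C_in − C).
So dC/dt = (C_in − C)/τ with τ = V/Q = 1025/69.16 = 14.8207 min.
C approaches C_in exponentially: C(t) = C_in + (C₀ − C_in) e^(−t/τ).
C(41.45) = 1.560 + (0 − 1.560)·e^(−41.45/14.8207) = 1.560 + (-1.56000)·0.0610072 = 1.46483 kg/m³.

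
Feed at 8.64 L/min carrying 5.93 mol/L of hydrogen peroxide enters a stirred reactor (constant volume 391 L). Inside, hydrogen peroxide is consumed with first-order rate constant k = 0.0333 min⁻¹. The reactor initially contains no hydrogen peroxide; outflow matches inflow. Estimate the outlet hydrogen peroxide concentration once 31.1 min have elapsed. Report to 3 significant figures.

1.94 mol/L

Species balance: V dC/dt = Q C_in − Q C − k V C.
This is linear with rate a = Q/V + k = 0.055397 min⁻¹.
C_ss = Q C_in/(Q + kV) = 2.3654 mol/L; C(t) = C_ss + (C₀ − C_ss) e^(−a t).
C(31.1) = 2.3654 + (-2.3654)·e^(−0.055397·31.1) = 2.3654 + (-2.3654)·0.17856 = 1.9430 mol/L.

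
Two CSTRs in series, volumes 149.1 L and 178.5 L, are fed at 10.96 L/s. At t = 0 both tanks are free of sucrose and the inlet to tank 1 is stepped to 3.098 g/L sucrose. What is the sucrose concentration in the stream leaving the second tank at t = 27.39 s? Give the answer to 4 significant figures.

Each tank obeys Vᵢ dCᵢ/dt = Q(Cᵢ₋₁ − Cᵢ), so τᵢ = Vᵢ/Q.
τ₁ = 149.1/10.96 = 13.6040 s; τ₂ = 178.5/10.96 = 16.2865 s.
Solving the cascade with C₁(0)=C₂(0)=0 gives C₂(t) = C_in[1 − (τ₁ e^(−t/τ₁) − τ₂ e^(−t/τ₂))/(τ₁ − τ₂)].
At t = 27.39: e^(−t/τ₁) = 0.133537, e^(−t/τ₂) = 0.186046.
C₂ = 3.098·[1 − (13.6040·0.133537 − 16.2865·0.186046)/(-2.68248)] = 3.098·0.547659 = 1.69665 g/L.

1.697 g/L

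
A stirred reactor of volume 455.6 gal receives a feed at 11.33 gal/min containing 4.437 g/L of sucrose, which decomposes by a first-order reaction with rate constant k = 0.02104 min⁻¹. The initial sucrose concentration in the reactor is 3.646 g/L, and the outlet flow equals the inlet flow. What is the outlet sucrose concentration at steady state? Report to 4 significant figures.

Species balance: V dC/dt = Q C_in − Q C − k V C.
Steady state (dC/dt = 0): C_ss = Q C_in/(Q + kV) = C_in/(1 + kV/Q).
C_ss = 11.33·4.437/(11.33 + 0.02104·455.6) = 50.2712/20.9158 = 2.40350 g/L.

2.404 g/L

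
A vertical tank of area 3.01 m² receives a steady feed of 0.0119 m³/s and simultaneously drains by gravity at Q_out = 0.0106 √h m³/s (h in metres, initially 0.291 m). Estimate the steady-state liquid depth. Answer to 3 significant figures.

1.26 m

Unsteady balance on liquid volume: A dh/dt = Q_in − 0.0106 √h. At steady state dh/dt = 0:
Q_in = 0.0106 √h_ss ⇒ √h_ss = 0.0119/0.0106 = 1.1226.
h_ss = 1.1226² = 1.2603 m. (Since h₀ = 0.291 m < h_ss, the level will rise toward this value.)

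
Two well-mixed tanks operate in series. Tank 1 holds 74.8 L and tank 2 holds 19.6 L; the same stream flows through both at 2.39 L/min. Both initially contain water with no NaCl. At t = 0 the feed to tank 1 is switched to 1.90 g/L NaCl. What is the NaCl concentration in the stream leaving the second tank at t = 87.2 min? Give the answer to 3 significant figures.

1.74 g/L

Time constants: τᵢ = Vᵢ/Q for each well-mixed tank.
τ₁ = 74.8/2.39 = 31.297 min; τ₂ = 19.6/2.39 = 8.2008 min.
Tank 1: C₁ = C_in(1 − e^(−t/τ₁)). Tank 2 (τ₁ ≠ τ₂): C₂ = C_in[1 − (τ₁ e^(−t/τ₁) − τ₂ e^(−t/τ₂))/(τ₁ − τ₂)].
At t = 87.2: e^(−t/τ₁) = 0.061655, e^(−t/τ₂) = 2.4106e-05.
C₂ = 1.90·[1 − (31.297·0.061655 − 8.2008·2.4106e-05)/(23.096)] = 1.90·0.91646 = 1.7413 g/L.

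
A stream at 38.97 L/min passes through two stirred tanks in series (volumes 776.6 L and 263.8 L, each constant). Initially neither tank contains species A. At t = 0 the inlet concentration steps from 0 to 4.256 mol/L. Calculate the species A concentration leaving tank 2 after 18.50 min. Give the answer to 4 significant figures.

Each tank obeys Vᵢ dCᵢ/dt = Q(Cᵢ₋₁ − Cᵢ), so τᵢ = Vᵢ/Q.
τ₁ = 776.6/38.97 = 19.9281 min; τ₂ = 263.8/38.97 = 6.76931 min.
Solving the cascade with C₁(0)=C₂(0)=0 gives C₂(t) = C_in[1 − (τ₁ e^(−t/τ₁) − τ₂ e^(−t/τ₂))/(τ₁ − τ₂)].
At t = 18.50: e^(−t/τ₁) = 0.395211, e^(−t/τ₂) = 0.0650290.
C₂ = 4.256·[1 − (19.9281·0.395211 − 6.76931·0.0650290)/(13.1588)] = 4.256·0.434933 = 1.85107 mol/L.

1.851 mol/L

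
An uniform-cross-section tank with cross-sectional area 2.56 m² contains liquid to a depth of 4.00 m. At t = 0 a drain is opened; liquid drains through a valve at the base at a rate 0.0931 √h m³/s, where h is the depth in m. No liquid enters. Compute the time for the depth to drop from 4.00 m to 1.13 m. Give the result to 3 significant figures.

With no inflow, A dh/dt = −0.0931 √h.
Separate and integrate: 2(√h − √h₀) = −(0.0931/A) t.
t = 2A(√h₀ − √h)/0.0931 = 2·2.56·(√4.00 − √1.13)/0.0931
  = 5.1200 × (2.0000 − 1.0630) / 0.0931 = 51.529 s.

51.5 s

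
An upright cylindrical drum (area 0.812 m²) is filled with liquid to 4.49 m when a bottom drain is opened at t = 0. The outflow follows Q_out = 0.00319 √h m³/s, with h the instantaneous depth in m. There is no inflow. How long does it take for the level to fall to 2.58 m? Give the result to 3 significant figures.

261 s

A dh/dt = −Q_out = −0.00319 √h.
∫ h^(−1/2) dh = −(0.00319/A) ∫ dt, giving 2√h = 2√h₀ − (0.00319/A) t.
t = 2A(√h₀ − √h)/0.00319 = 2·0.812·(√4.49 − √2.58)/0.00319
  = 1.6240 × (2.1190 − 1.6062) / 0.00319 = 261.02 s.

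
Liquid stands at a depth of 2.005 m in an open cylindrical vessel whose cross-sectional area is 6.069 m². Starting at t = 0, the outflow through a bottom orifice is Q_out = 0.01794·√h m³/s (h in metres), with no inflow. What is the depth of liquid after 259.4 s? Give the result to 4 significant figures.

A dh/dt = −Q_out = −0.01794 √h.
∫ h^(−1/2) dh = −(0.01794/A) ∫ dt, giving 2√h = 2√h₀ − (0.01794/A) t.
√h = √2.005 − 0.01794·259.4/(2·6.069) = 1.41598 − 0.383394 = 1.03259.
h = 1.03259² = 1.06623 m.

1.066 m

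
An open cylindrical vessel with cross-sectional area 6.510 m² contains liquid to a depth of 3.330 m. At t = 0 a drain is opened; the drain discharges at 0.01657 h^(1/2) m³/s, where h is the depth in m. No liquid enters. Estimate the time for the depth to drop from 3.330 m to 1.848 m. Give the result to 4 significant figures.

365.7 s

Accumulation of liquid (constant cross-section A): A dh/dt = −0.01657 √h.
Separate and integrate: 2(√h − √h₀) = −(0.01657/A) t.
t = 2A(√h₀ − √h)/0.01657 = 2·6.510·(√3.330 − √1.848)/0.01657
  = 13.0200 × (1.82483 − 1.35941) / 0.01657 = 365.705 s.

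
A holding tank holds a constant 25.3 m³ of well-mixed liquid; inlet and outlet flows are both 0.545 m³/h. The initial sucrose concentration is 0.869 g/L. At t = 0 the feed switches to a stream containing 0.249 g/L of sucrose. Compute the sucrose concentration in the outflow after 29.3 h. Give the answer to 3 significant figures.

Mass balance on the solute (V constant): V dC/dt = Q(C_in − C).
Time constant τ = V/Q = 25.3/0.545 = 46.422 h.
C approaches C_in exponentially: C(t) = C_in + (C₀ − C_in) e^(−t/τ).
C(29.3) = 0.249 + (0.869 − 0.249)·e^(−29.3/46.422) = 0.249 + (0.62000)·0.53197 = 0.57882 g/L.

0.579 g/L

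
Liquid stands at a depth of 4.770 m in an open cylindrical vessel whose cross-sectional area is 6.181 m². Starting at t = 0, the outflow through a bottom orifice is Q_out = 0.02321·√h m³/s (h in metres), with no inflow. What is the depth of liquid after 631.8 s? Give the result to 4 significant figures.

0.9956 m

With no inflow, A dh/dt = −0.02321 √h.
This is separable: 2 d(√h)/dt = −0.02321/A, so √h = √h₀ − (0.02321/(2A)) t.
√h = √4.770 − 0.02321·631.8/(2·6.181) = 2.18403 − 1.18622 = 0.997811.
h = 0.997811² = 0.995626 m.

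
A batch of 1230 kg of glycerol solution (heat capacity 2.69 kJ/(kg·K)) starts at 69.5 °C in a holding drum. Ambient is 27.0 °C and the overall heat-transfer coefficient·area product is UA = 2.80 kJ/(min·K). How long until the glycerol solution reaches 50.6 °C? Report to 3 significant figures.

695 min

M c_p dT/dt = −UA(T − T_amb).
τ = M c_p/UA = 1181.7 min; T_ss = T_amb = 27.000 °C.
T(t) = T_ss + (T₀ − T_ss)e^(−t/τ); set T = 50.6:
t = −τ ln[(T − T_ss)/(T₀ − T_ss)] = −1181.7 · ln(0.55529) = 695.13 min.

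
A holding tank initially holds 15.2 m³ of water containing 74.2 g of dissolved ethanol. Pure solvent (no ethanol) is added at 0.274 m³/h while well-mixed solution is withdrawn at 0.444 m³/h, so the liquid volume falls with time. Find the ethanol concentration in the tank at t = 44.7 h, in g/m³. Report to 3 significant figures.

1.60 g/m³

Total volume: dV/dt = Q_in − Q_out = -0.17000 m³/h, so V(t) = 15.2 − 0.17000 t and V(44.7) = 7.6010 m³.
No ethanol enters, so dm/dt = −Q_out · (m/V).
dm/m = −Q_out dt/(V₀ − 0.17000 t); integrating gives ln(m/m₀) = −(Q_out/(Q_in−Q_out)) ln(V/V₀).
m = m₀ (V₀/V)^(Q_out/(Q_in−Q_out)) = 74.2 × (15.2/7.6010)^(-2.6118) = 12.143 g.
C = m/V = 12.143/7.6010 = 1.5976 g/m³.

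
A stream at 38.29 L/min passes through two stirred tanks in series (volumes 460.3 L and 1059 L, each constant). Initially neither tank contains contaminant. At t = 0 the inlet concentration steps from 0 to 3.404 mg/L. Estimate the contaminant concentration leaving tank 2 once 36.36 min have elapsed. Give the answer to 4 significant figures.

Species balance on tank i: dCᵢ/dt = (Cᵢ₋₁ − Cᵢ)/τᵢ with τᵢ = Vᵢ/Q.
τ₁ = 460.3/38.29 = 12.0214 min; τ₂ = 1059/38.29 = 27.6574 min.
Solving the cascade with C₁(0)=C₂(0)=0 gives C₂(t) = C_in[1 − (τ₁ e^(−t/τ₁) − τ₂ e^(−t/τ₂))/(τ₁ − τ₂)].
At t = 36.36: e^(−t/τ₁) = 0.0485771, e^(−t/τ₂) = 0.268566.
C₂ = 3.404·[1 − (12.0214·0.0485771 − 27.6574·0.268566)/(-15.6359)] = 3.404·0.562300 = 1.91407 mg/L.

1.914 mg/L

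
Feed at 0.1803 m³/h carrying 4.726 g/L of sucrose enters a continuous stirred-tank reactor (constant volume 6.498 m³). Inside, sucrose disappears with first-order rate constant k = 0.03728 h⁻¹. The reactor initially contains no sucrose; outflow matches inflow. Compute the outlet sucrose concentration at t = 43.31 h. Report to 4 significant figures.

1.896 g/L

Accumulation = in − out − consumed: V dC/dt = Q C_in − Q C − k V C.
This is linear with rate a = Q/V + k = 0.0650270 h⁻¹.
C_ss = Q C_in/(Q + kV) = 2.01658 g/L; C(t) = C_ss + (C₀ − C_ss) e^(−a t).
C(43.31) = 2.01658 + (-2.01658)·e^(−0.0650270·43.31) = 2.01658 + (-2.01658)·0.0598257 = 1.89594 g/L.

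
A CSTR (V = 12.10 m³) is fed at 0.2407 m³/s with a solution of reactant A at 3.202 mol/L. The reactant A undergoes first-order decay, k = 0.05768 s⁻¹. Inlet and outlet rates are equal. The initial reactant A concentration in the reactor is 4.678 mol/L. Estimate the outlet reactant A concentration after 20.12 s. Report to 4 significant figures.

1.631 mol/L

V dC/dt = Q(C_in − C) − k V C.
dC/dt = (Q/V) C_in − (Q/V + k) C; effective rate a = Q/V + k = 0.0198926 + 0.05768 = 0.0775726 s⁻¹.
C_ss = Q C_in/(Q + kV) = 0.821115 mol/L; C(t) = C_ss + (C₀ − C_ss) e^(−a t).
C(20.12) = 0.821115 + (3.85689)·e^(−0.0775726·20.12) = 0.821115 + (3.85689)·0.209976 = 1.63097 mol/L.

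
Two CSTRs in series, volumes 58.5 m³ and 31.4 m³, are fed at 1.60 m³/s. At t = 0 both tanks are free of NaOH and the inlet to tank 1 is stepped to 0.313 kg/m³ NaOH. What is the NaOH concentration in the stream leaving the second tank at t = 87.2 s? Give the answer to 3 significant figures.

Species balance on tank i: dCᵢ/dt = (Cᵢ₋₁ − Cᵢ)/τᵢ with τᵢ = Vᵢ/Q.
τ₁ = 58.5/1.60 = 36.562 s; τ₂ = 31.4/1.60 = 19.625 s.
Solving the cascade with C₁(0)=C₂(0)=0 gives C₂(t) = C_in[1 − (τ₁ e^(−t/τ₁) − τ₂ e^(−t/τ₂))/(τ₁ − τ₂)].
At t = 87.2: e^(−t/τ₁) = 0.092093, e^(−t/τ₂) = 0.011757.
C₂ = 0.313·[1 − (36.562·0.092093 − 19.625·0.011757)/(16.938)] = 0.313·0.81482 = 0.25504 kg/m³.

0.255 kg/m³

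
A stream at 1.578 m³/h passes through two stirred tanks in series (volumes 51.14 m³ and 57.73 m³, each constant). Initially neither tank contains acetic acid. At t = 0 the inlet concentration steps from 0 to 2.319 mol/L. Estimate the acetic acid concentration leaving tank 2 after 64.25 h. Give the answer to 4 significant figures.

1.289 mol/L

Species balance on tank i: dCᵢ/dt = (Cᵢ₋₁ − Cᵢ)/τᵢ with τᵢ = Vᵢ/Q.
τ₁ = 51.14/1.578 = 32.4081 h; τ₂ = 57.73/1.578 = 36.5843 h.
Tank 1: C₁ = C_in(1 − e^(−t/τ₁)). Tank 2 (τ₁ ≠ τ₂): C₂ = C_in[1 − (τ₁ e^(−t/τ₁) − τ₂ e^(−t/τ₂))/(τ₁ − τ₂)].
At t = 64.25: e^(−t/τ₁) = 0.137721, e^(−t/τ₂) = 0.172697.
C₂ = 2.319·[1 − (32.4081·0.137721 − 36.5843·0.172697)/(-4.17617)] = 2.319·0.555881 = 1.28909 mol/L.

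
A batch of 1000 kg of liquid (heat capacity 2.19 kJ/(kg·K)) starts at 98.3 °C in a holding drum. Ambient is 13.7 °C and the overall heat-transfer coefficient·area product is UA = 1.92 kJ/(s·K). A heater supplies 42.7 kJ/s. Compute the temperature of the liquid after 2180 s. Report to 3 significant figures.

Lumped-capacitance energy balance: M c_p dT/dt = UA(T_amb − T) + Q̇.
dT/dt = (T_ss − T)/τ with T_ss = T_amb + Q̇/UA = 13.7 + 42.7/1.92 = 35.940 °C, τ = M c_p/UA = 1000·2.19/1.92 = 1140.6 s.
Integrating: T(t) = T_ss + (T₀ − T_ss) e^(−t/τ).
T(2180) = 35.940 + (62.360)·0.14790 = 45.163 °C.

45.2 °C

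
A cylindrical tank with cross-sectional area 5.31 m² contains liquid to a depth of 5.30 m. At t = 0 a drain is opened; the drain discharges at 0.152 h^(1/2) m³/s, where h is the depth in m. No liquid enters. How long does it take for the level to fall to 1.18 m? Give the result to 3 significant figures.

Volume balance on the tank: A dh/dt = −0.152 √h.
∫ h^(−1/2) dh = −(0.152/A) ∫ dt, giving 2√h = 2√h₀ − (0.152/A) t.
t = 2A(√h₀ − √h)/0.152 = 2·5.31·(√5.30 − √1.18)/0.152
  = 10.620 × (2.3022 − 1.0863) / 0.152 = 84.953 s.

85.0 s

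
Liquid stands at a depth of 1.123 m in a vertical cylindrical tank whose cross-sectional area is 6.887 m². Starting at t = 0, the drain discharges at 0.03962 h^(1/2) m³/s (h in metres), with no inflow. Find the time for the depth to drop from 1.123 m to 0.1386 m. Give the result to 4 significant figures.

239.0 s

Accumulation of liquid (constant cross-section A): A dh/dt = −0.03962 √h.
∫ h^(−1/2) dh = −(0.03962/A) ∫ dt, giving 2√h = 2√h₀ − (0.03962/A) t.
t = 2A(√h₀ − √h)/0.03962 = 2·6.887·(√1.123 − √0.1386)/0.03962
  = 13.7740 × (1.05972 − 0.372290) / 0.03962 = 238.986 s.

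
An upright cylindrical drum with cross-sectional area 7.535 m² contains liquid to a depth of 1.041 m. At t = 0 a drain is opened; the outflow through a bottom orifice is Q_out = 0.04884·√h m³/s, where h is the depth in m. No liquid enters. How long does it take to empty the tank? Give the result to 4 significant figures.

A dh/dt = −Q_out = −0.04884 √h.
This is separable: 2 d(√h)/dt = −0.04884/A, so √h = √h₀ − (0.04884/(2A)) t.
Tank is empty when √h = 0: t_empty = 2A√h₀/0.04884.
t_empty = 2·7.535·√1.041/0.04884 = 15.0700·1.02029/0.04884 = 314.820 s.

314.8 s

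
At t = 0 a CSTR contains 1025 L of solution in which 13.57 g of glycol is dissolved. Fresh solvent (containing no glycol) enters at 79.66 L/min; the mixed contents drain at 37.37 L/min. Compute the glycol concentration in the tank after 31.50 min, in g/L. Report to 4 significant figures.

Total volume: dV/dt = Q_in − Q_out = 42.2900 L/min, so V(t) = 1025 + 42.2900 t and V(31.50) = 2357.14 L.
Species balance (pure solvent in): dm/dt = −Q_out · m/V(t).
dm/m = −Q_out dt/(V₀ + 42.2900 t); integrating gives ln(m/m₀) = −(Q_out/(Q_in−Q_out)) ln(V/V₀).
m = m₀ (V₀/V)^(Q_out/(Q_in−Q_out)) = 13.57 × (1025/2357.14)^(0.883660) = 6.50122 g.
C = m/V = 6.50122/2357.14 = 0.00275810 g/L.

0.002758 g/L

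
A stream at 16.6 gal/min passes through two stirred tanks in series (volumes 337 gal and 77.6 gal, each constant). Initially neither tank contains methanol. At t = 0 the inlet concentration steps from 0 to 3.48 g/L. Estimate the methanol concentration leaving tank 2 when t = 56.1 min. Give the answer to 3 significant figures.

Each tank obeys Vᵢ dCᵢ/dt = Q(Cᵢ₋₁ − Cᵢ), so τᵢ = Vᵢ/Q.
τ₁ = 337/16.6 = 20.301 min; τ₂ = 77.6/16.6 = 4.6747 min.
Tank 1: C₁ = C_in(1 − e^(−t/τ₁)). Tank 2 (τ₁ ≠ τ₂): C₂ = C_in[1 − (τ₁ e^(−t/τ₁) − τ₂ e^(−t/τ₂))/(τ₁ − τ₂)].
At t = 56.1: e^(−t/τ₁) = 0.063078, e^(−t/τ₂) = 6.1395e-06.
C₂ = 3.48·[1 − (20.301·0.063078 − 4.6747·6.1395e-06)/(15.627)] = 3.48·0.91805 = 3.1948 g/L.

3.19 g/L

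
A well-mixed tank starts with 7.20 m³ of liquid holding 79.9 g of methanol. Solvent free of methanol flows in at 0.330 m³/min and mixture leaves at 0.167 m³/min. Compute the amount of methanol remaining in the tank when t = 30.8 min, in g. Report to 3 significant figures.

46.5 g

Let m(t) be the amount of methanol. Volume: V(t) = V₀ + (Q_in − Q_out) t = 7.20 + 0.16300 t; V(30.8) = 12.220 m³.
Solute balance: dm/dt = 0 − Q_out C = −Q_out m/V(t).
dm/m = −Q_out dt/(V₀ + 0.16300 t); integrating gives ln(m/m₀) = −(Q_out/(Q_in−Q_out)) ln(V/V₀).
m = m₀ (V₀/V)^(Q_out/(Q_in−Q_out)) = 79.9 × (7.20/12.220)^(1.0245) = 46.468 g.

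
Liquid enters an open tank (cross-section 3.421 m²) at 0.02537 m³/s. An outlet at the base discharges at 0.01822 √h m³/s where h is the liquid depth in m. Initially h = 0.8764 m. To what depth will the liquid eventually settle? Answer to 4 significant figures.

1.939 m

Mass balance (ρ constant): A dh/dt = Q_in − 0.01822 √h. At steady state dh/dt = 0:
Q_in = 0.01822 √h_ss ⇒ √h_ss = 0.02537/0.01822 = 1.39243.
h_ss = 1.39243² = 1.93885 m. (Since h₀ = 0.8764 m < h_ss, the level will rise toward this value.)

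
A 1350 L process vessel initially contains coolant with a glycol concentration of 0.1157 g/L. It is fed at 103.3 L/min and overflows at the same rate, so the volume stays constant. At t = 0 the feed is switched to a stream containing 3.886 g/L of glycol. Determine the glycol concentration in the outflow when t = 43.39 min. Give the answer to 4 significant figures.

Species balance on the tank: V dC/dt = Q(C_in − C).
Time constant τ = V/Q = 1350/103.3 = 13.0687 min.
C approaches C_in exponentially: C(t) = C_in + (C₀ − C_in) e^(−t/τ).
C(43.39) = 3.886 + (0.1157 − 3.886)·e^(−43.39/13.0687) = 3.886 + (-3.77030)·0.0361478 = 3.74971 g/L.

3.750 g/L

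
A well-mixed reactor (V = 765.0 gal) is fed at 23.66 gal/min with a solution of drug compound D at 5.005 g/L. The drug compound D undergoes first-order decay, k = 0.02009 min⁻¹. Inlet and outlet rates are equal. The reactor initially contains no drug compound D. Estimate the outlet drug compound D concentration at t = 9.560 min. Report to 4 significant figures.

1.171 g/L

Species balance: V dC/dt = Q C_in − Q C − k V C.
This is linear with rate a = Q/V + k = 0.0510181 min⁻¹.
C_ss = Q C_in/(Q + kV) = 3.03412 g/L; C(t) = C_ss + (C₀ − C_ss) e^(−a t).
C(9.560) = 3.03412 + (-3.03412)·e^(−0.0510181·9.560) = 3.03412 + (-3.03412)·0.614017 = 1.17112 g/L.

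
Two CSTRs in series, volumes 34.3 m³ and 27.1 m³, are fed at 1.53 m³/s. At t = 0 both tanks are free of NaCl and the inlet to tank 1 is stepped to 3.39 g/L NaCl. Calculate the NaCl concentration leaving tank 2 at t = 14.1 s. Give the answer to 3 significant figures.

0.536 g/L

Time constants: τᵢ = Vᵢ/Q for each well-mixed tank.
τ₁ = 34.3/1.53 = 22.418 s; τ₂ = 27.1/1.53 = 17.712 s.
Tank 1: C₁ = C_in(1 − e^(−t/τ₁)). Tank 2 (τ₁ ≠ τ₂): C₂ = C_in[1 − (τ₁ e^(−t/τ₁) − τ₂ e^(−t/τ₂))/(τ₁ − τ₂)].
At t = 14.1: e^(−t/τ₁) = 0.53315, e^(−t/τ₂) = 0.45111.
C₂ = 3.39·[1 − (22.418·0.53315 − 17.712·0.45111)/(4.7059)] = 3.39·0.15804 = 0.53576 g/L.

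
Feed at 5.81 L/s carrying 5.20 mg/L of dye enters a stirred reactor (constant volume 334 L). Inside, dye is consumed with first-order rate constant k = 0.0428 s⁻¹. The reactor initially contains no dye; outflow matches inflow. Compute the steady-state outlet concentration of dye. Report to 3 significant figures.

1.50 mg/L

Species balance: V dC/dt = Q C_in − Q C − k V C.
At steady state: 0 = Q C_in − (Q + kV) C_ss, so C_ss = Q C_in/(Q + kV).
C_ss = 5.81·5.20/(5.81 + 0.0428·334) = 30.212/20.105 = 1.5027 mg/L.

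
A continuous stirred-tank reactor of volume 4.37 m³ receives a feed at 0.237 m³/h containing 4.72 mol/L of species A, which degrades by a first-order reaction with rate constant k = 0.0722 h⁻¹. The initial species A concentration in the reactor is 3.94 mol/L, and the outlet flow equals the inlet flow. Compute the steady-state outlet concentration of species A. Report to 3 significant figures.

Species balance: V dC/dt = Q C_in − Q C − k V C.
At steady state: 0 = Q C_in − (Q + kV) C_ss, so C_ss = Q C_in/(Q + kV).
C_ss = 0.237·4.72/(0.237 + 0.0722·4.37) = 1.1186/0.55251 = 2.0246 mol/L.

2.02 mol/L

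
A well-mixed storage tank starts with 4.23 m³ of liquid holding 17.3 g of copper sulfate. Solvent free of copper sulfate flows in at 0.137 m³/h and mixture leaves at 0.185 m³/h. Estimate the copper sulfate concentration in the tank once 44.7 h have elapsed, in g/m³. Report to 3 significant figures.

Total volume: dV/dt = Q_in − Q_out = -0.048000 m³/h, so V(t) = 4.23 − 0.048000 t and V(44.7) = 2.0844 m³.
Solute balance: dm/dt = 0 − Q_out C = −Q_out m/V(t).
dm/m = −Q_out dt/(V₀ − 0.048000 t); integrating gives ln(m/m₀) = −(Q_out/(Q_in−Q_out)) ln(V/V₀).
m = m₀ (V₀/V)^(Q_out/(Q_in−Q_out)) = 17.3 × (4.23/2.0844)^(-3.8542) = 1.1309 g.
C = m/V = 1.1309/2.0844 = 0.54256 g/m³.

0.543 g/m³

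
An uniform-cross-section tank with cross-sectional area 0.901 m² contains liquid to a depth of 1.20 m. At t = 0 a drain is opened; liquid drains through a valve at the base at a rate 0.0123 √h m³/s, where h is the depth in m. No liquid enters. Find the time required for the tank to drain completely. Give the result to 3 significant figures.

160 s

A dh/dt = −Q_out = −0.0123 √h.
Separate and integrate: 2(√h − √h₀) = −(0.0123/A) t.
Tank is empty when √h = 0: t_empty = 2A√h₀/0.0123.
t_empty = 2·0.901·√1.20/0.0123 = 1.8020·1.0954/0.0123 = 160.49 s.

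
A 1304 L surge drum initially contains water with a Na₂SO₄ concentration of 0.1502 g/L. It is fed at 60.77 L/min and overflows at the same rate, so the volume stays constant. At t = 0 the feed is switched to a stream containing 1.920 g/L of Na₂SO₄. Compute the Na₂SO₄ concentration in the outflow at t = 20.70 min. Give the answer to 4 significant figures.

Species balance on the tank: V dC/dt = Q(C_in − C).
So dC/dt = (C_in − C)/τ with τ = V/Q = 1304/60.77 = 21.4580 min.
C approaches C_in exponentially: C(t) = C_in + (C₀ − C_in) e^(−t/τ).
C(20.70) = 1.920 + (0.1502 − 1.920)·e^(−20.70/21.4580) = 1.920 + (-1.76980)·0.381106 = 1.24552 g/L.

1.246 g/L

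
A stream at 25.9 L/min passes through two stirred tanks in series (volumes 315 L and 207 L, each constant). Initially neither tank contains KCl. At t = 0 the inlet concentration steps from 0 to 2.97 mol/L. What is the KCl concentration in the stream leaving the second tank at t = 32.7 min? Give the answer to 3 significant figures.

2.48 mol/L

Time constants: τᵢ = Vᵢ/Q for each well-mixed tank.
τ₁ = 315/25.9 = 12.162 min; τ₂ = 207/25.9 = 7.9923 min.
Solving the cascade with C₁(0)=C₂(0)=0 gives C₂(t) = C_in[1 − (τ₁ e^(−t/τ₁) − τ₂ e^(−t/τ₂))/(τ₁ − τ₂)].
At t = 32.7: e^(−t/τ₁) = 0.067972, e^(−t/τ₂) = 0.016715.
C₂ = 2.97·[1 − (12.162·0.067972 − 7.9923·0.016715)/(4.1699)] = 2.97·0.83379 = 2.4763 mol/L.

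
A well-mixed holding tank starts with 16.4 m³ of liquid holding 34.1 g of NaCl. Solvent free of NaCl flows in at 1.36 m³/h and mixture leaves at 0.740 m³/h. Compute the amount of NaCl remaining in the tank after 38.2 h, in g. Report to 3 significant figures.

Total volume: dV/dt = Q_in − Q_out = 0.62000 m³/h, so V(t) = 16.4 + 0.62000 t and V(38.2) = 40.084 m³.
No NaCl enters, so dm/dt = −Q_out · (m/V).
Separate: dm/m = −Q_out dt/V(t) ⇒ ln(m/m₀) = −(Q_out/(Q_in−Q_out)) ln(V/V₀).
m = m₀ (V₀/V)^(Q_out/(Q_in−Q_out)) = 34.1 × (16.4/40.084)^(1.1935) = 11.736 g.

11.7 g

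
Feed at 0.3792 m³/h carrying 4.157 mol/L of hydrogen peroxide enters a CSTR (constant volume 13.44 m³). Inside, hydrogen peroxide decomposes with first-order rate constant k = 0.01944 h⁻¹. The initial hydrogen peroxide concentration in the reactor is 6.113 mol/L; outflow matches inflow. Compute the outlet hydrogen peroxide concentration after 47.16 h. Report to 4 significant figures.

Accumulation = in − out − consumed: V dC/dt = Q C_in − Q C − k V C.
This is linear with rate a = Q/V + k = 0.0476543 h⁻¹.
C_ss = Q C_in/(Q + kV) = 2.46120 mol/L; C(t) = C_ss + (C₀ − C_ss) e^(−a t).
C(47.16) = 2.46120 + (3.65180)·e^(−0.0476543·47.16) = 2.46120 + (3.65180)·0.105676 = 2.84711 mol/L.

2.847 mol/L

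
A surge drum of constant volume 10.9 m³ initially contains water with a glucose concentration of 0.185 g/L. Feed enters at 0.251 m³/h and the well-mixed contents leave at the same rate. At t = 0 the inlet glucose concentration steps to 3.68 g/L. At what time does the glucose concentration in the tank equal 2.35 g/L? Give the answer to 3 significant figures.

42.0 h

Accumulation = in − out for the solute gives V dC/dt = Q(C_in − C), so τ = V/Q = 43.426 h.
C(t) = C_in + (C₀ − C_in) e^(−t/τ). Set C = 2.35 and solve for t:
e^(−t/τ) = (C − C_in)/(C₀ − C_in) = (2.35 − 3.68)/(0.185 − 3.68) = 0.38054
t = −τ ln(…) = 43.426 × 0.96615 = 41.957 h.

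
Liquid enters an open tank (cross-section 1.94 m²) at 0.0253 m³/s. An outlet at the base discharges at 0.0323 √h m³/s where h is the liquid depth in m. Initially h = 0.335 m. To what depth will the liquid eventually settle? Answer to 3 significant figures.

0.614 m

Level balance: A dh/dt = 0.0253 − 0.0323 √h. Setting dh/dt = 0:
Q_in = 0.0323 √h_ss ⇒ √h_ss = 0.0253/0.0323 = 0.78328.
h_ss = 0.78328² = 0.61353 m. (Since h₀ = 0.335 m < h_ss, the level will rise toward this value.)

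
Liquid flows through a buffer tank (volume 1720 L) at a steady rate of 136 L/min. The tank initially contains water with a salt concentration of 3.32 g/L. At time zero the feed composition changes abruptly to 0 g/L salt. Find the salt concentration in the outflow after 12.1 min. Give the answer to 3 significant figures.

1.28 g/L

Unsteady species balance (constant V, well mixed): V dC/dt = Q(C_in − C).
Time constant τ = V/Q = 1720/136 = 12.647 min.
This is linear first-order; C(t) = C_in + (C₀ − C_in) e^(−t/τ).
C(12.1) = 0 + (3.32 − 0)·e^(−12.1/12.647) = 0 + (3.3200)·0.38414 = 1.2753 g/L.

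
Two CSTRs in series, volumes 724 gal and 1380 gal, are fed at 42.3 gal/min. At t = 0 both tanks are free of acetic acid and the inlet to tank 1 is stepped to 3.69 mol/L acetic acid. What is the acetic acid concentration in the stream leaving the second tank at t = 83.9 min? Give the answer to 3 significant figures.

3.13 mol/L

Each tank obeys Vᵢ dCᵢ/dt = Q(Cᵢ₋₁ − Cᵢ), so τᵢ = Vᵢ/Q.
τ₁ = 724/42.3 = 17.116 min; τ₂ = 1380/42.3 = 32.624 min.
Solving the cascade with C₁(0)=C₂(0)=0 gives C₂(t) = C_in[1 − (τ₁ e^(−t/τ₁) − τ₂ e^(−t/τ₂))/(τ₁ − τ₂)].
At t = 83.9: e^(−t/τ₁) = 0.0074325, e^(−t/τ₂) = 0.076404.
C₂ = 3.69·[1 − (17.116·0.0074325 − 32.624·0.076404)/(-15.508)] = 3.69·0.84747 = 3.1272 mol/L.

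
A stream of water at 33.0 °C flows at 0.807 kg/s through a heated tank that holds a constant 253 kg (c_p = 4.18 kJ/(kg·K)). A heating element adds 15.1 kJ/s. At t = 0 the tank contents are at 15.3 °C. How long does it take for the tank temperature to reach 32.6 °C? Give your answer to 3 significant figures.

475 s

Unsteady energy balance on the tank contents: M c_p dT/dt = ṁ c_p (T_in − T) + 15.1.
τ = M/ṁ = 313.51 s; T_ss = T_in + Q̇/(ṁ c_p) = 37.476 °C.
T(t) = T_ss + (T₀ − T_ss) e^(−t/τ). Set T = 32.6:
e^(−t/τ) = (32.6 − 37.476)/(15.3 − 37.476) = 0.21989
t = −313.51 · ln(0.21989) = 474.85 s.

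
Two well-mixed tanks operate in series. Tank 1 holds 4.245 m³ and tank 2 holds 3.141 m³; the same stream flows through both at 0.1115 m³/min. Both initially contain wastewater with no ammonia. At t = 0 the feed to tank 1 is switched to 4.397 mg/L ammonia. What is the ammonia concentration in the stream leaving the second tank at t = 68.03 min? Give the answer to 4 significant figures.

2.683 mg/L

Time constants: τᵢ = Vᵢ/Q for each well-mixed tank.
τ₁ = 4.245/0.1115 = 38.0717 min; τ₂ = 3.141/0.1115 = 28.1704 min.
Tank 1: C₁ = C_in(1 − e^(−t/τ₁)). Tank 2 (τ₁ ≠ τ₂): C₂ = C_in[1 − (τ₁ e^(−t/τ₁) − τ₂ e^(−t/τ₂))/(τ₁ − τ₂)].
At t = 68.03: e^(−t/τ₁) = 0.167480, e^(−t/τ₂) = 0.0893722.
C₂ = 4.397·[1 − (38.0717·0.167480 − 28.1704·0.0893722)/(9.90135)] = 4.397·0.610293 = 2.68346 mg/L.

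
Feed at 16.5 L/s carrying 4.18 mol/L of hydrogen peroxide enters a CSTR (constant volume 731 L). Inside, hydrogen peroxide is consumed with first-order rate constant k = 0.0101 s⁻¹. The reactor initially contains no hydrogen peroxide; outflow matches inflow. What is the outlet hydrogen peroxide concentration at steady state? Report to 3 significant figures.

2.89 mol/L

V dC/dt = Q(C_in − C) − k V C.
At steady state: 0 = Q C_in − (Q + kV) C_ss, so C_ss = Q C_in/(Q + kV).
C_ss = 16.5·4.18/(16.5 + 0.0101·731) = 68.970/23.883 = 2.8878 mol/L.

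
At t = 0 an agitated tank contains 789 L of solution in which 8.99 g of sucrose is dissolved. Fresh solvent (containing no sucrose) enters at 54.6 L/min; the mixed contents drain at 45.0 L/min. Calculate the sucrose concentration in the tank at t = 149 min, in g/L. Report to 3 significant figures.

3.18e-05 g/L

Total volume: dV/dt = Q_in − Q_out = 9.6000 L/min, so V(t) = 789 + 9.6000 t and V(149) = 2219.4 L.
Solute balance: dm/dt = 0 − Q_out C = −Q_out m/V(t).
Separate: dm/m = −Q_out dt/V(t) ⇒ ln(m/m₀) = −(Q_out/(Q_in−Q_out)) ln(V/V₀).
m = m₀ (V₀/V)^(Q_out/(Q_in−Q_out)) = 8.99 × (789/2219.4)^(4.6875) = 0.070523 g.
C = m/V = 0.070523/2219.4 = 3.1776e-05 g/L.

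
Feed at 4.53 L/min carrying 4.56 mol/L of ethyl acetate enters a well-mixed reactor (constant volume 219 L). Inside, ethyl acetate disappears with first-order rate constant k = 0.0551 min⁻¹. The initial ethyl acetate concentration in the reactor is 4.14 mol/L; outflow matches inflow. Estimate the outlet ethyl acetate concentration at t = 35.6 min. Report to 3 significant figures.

Species balance: V dC/dt = Q C_in − Q C − k V C.
This is linear with rate a = Q/V + k = 0.075785 min⁻¹.
C_ss = Q C_in/(Q + kV) = 1.2446 mol/L; C(t) = C_ss + (C₀ − C_ss) e^(−a t).
C(35.6) = 1.2446 + (2.8954)·e^(−0.075785·35.6) = 1.2446 + (2.8954)·0.067344 = 1.4396 mol/L.

1.44 mol/L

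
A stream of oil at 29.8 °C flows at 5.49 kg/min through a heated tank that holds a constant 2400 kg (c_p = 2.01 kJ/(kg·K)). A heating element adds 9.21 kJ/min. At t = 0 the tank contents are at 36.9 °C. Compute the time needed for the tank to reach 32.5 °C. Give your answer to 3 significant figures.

M c_p dT/dt = ṁ c_p (T_in − T) + Q̇.
τ = M/ṁ = 437.16 min; T_ss = T_in + Q̇/(ṁ c_p) = 30.635 °C.
T(t) = T_ss + (T₀ − T_ss) e^(−t/τ). Set T = 32.5:
e^(−t/τ) = (32.5 − 30.635)/(36.9 − 30.635) = 0.29773
t = −437.16 · ln(0.29773) = 529.65 min.

530 min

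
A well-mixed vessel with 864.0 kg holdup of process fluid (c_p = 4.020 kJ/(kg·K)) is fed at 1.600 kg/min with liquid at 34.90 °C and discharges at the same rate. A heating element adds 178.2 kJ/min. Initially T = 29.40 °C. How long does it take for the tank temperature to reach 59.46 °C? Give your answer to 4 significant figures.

1273 min

Energy balance: M c_p dT/dt = ṁ c_p (T_in − T) + 178.2.
τ = M/ṁ = 540.000 min; T_ss = T_in + Q̇/(ṁ c_p) = 62.6052 °C.
T(t) = T_ss + (T₀ − T_ss) e^(−t/τ). Set T = 59.46:
e^(−t/τ) = (59.46 − 62.6052)/(29.40 − 62.6052) = 0.0947208
t = −540.000 · ln(0.0947208) = 1272.68 min.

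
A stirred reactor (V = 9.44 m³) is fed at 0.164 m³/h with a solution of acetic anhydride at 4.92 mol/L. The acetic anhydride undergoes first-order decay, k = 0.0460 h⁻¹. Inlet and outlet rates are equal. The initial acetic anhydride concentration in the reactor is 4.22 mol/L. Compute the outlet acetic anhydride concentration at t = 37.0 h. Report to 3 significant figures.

V dC/dt = Q(C_in − C) − k V C.
dC/dt = (Q/V) C_in − (Q/V + k) C; effective rate a = Q/V + k = 0.017373 + 0.0460 = 0.063373 h⁻¹.
C_ss = Q C_in/(Q + kV) = 1.3488 mol/L; C(t) = C_ss + (C₀ − C_ss) e^(−a t).
C(37.0) = 1.3488 + (2.8712)·e^(−0.063373·37.0) = 1.3488 + (2.8712)·0.095867 = 1.6240 mol/L.

1.62 mol/L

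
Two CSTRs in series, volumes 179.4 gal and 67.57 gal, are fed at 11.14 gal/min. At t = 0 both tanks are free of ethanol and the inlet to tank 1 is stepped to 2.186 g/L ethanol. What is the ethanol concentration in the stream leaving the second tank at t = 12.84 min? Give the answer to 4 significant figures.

0.7651 g/L

Time constants: τᵢ = Vᵢ/Q for each well-mixed tank.
τ₁ = 179.4/11.14 = 16.1041 min; τ₂ = 67.57/11.14 = 6.06553 min.
Tank 1: C₁ = C_in(1 − e^(−t/τ₁)). Tank 2 (τ₁ ≠ τ₂): C₂ = C_in[1 − (τ₁ e^(−t/τ₁) − τ₂ e^(−t/τ₂))/(τ₁ − τ₂)].
At t = 12.84: e^(−t/τ₁) = 0.450539, e^(−t/τ₂) = 0.120407.
C₂ = 2.186·[1 − (16.1041·0.450539 − 6.06553·0.120407)/(10.0386)] = 2.186·0.349989 = 0.765075 g/L.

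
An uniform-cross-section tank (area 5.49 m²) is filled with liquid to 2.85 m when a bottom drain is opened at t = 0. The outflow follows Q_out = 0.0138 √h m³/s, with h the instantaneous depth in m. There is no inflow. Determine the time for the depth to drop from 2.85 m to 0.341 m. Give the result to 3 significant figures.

879 s

Mass balance (ρ constant): A dh/dt = −0.0138 √h.
∫ h^(−1/2) dh = −(0.0138/A) ∫ dt, giving 2√h = 2√h₀ − (0.0138/A) t.
t = 2A(√h₀ − √h)/0.0138 = 2·5.49·(√2.85 − √0.341)/0.0138
  = 10.980 × (1.6882 − 0.58395) / 0.0138 = 878.59 s.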